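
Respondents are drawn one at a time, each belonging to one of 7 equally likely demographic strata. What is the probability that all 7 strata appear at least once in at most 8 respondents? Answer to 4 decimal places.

0.0245

Let A_i be the event that stratum i is missing after 8 respondents. By inclusion–exclusion on the A_i,
P(all seen) = Σ_{j=0}^{7} (-1)^j C(7,j)((7-j)/7)^8
= 1.00000 - 2.03950 + 1.42297 - 0.39789 + 0.03983 - 0.00093 + 0.00000 - 0.00000
= 0.02448.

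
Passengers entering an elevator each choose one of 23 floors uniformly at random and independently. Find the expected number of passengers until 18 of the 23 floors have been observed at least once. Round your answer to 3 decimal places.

33.372

Going from k to k+1 distinct takes a geometric number of passengers with mean 23/(23-k).
Sum over k = 0,...,17: E = 23/23 + 23/22 + 23/21 + ... + 23/7 + 23/6 = 33.3720.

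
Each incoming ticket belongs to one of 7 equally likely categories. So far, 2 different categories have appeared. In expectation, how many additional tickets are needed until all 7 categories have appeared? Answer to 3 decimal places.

With k distinct categories already seen, the next new one takes an expected 7/(7-k) tickets.
Sum over k = 2,...,6: E = 7/5 + 7/4 + 7/3 + 7/2 + 7/1 = 15.9833.

15.983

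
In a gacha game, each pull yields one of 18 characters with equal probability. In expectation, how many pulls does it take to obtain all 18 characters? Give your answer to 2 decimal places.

After k distinct characters have appeared, the next pull gives a new one with probability (18-k)/18, so the expected wait for the (k+1)-th is 18/(18-k).
E[T] = 18/18 + 18/17 + 18/16 + ... + 18/2 + 18/1 = 18·H_{18}.
H_{18} = 3.495, so E[T] = 62.912.

62.91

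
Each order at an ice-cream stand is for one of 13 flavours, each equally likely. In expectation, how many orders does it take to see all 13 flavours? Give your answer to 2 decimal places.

41.34

Split into phases: going from k distinct to k+1 distinct takes on average 13/(13-k) orders.
E[T] = 13/13 + 13/12 + 13/11 + ... + 13/2 + 13/1 = 13·H_{13}.
H_{13} = 3.180, so E[T] = 41.342.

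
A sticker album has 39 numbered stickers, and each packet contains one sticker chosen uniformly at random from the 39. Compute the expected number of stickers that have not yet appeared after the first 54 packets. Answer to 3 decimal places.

For each sticker, P(unseen after 54) = (38/39)^54 = 0.2459.
By linearity of expectation, E[unseen] = 39·(38/39)^54 = 9.5916.

9.592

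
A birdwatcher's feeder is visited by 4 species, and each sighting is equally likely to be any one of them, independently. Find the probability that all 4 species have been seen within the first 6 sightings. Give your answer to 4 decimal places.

0.3809

Let A_i be the event that species i is missing after 6 sightings. By inclusion–exclusion on the A_i,
P(all seen) = Σ_{j=0}^{4} (-1)^j C(4,j)((4-j)/4)^6
= 1.00000 - 0.71191 + 0.09375 - 0.00098 + 0.00000
= 0.38086.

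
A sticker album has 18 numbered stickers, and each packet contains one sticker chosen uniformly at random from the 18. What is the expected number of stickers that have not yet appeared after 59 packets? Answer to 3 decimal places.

For each sticker, P(unseen after 59) = (17/18)^59 = 0.0343.
By linearity of expectation, E[unseen] = 18·(17/18)^59 = 0.6176.

0.618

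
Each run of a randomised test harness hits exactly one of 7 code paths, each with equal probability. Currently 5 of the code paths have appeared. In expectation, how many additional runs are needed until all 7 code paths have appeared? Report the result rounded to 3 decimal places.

10.500

From k distinct to k+1 distinct takes on average 7/(7-k) runs.
Sum over k = 5,...,6: E = 7/2 + 7/1 = 10.5000.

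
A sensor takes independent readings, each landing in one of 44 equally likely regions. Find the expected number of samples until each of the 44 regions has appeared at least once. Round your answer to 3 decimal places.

After k distinct regions have appeared, the next sample gives a new one with probability (44-k)/44, so the expected wait for the (k+1)-th is 44/(44-k).
E[T] = 44/44 + 44/43 + 44/42 + ... + 44/2 + 44/1 = 44·H_{44}.
H_{44} = 4.3727, so E[T] = 192.3999.

192.400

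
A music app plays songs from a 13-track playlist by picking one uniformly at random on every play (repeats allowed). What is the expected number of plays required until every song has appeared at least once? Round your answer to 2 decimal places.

41.34

Split into phases: going from k distinct to k+1 distinct takes on average 13/(13-k) plays.
E[T] = 13/13 + 13/12 + 13/11 + ... + 13/2 + 13/1 = 13·H_{13}.
H_{13} = 3.180, so E[T] = 41.342.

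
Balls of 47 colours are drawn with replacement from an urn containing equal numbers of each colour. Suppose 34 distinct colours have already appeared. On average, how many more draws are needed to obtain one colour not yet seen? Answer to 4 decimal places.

3.6154

The number of draws until the next new colour is geometric with success probability 13/47, so its mean is 47/13.
E = 47/13 = 3.61538.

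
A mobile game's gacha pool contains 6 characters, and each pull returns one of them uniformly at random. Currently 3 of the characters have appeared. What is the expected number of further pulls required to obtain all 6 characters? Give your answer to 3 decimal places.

With k distinct characters already seen, the next new one takes an expected 6/(6-k) pulls.
Sum over k = 3,...,5: E = 6/3 + 6/2 + 6/1 = 11.0000.

11.000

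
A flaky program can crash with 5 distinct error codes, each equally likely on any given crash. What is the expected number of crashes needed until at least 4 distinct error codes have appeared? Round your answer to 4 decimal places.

6.4167

Going from k to k+1 distinct takes a geometric number of crashes with mean 5/(5-k).
Sum over k = 0,...,3: E = 5/5 + 5/4 + 5/3 + 5/2 = 6.41667.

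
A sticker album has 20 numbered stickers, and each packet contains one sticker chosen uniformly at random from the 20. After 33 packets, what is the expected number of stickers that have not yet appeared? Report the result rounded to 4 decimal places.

For each sticker, P(unseen after 33) = (19/20)^33 = 0.18403.
By linearity of expectation, E[unseen] = 20·(19/20)^33 = 3.68052.

3.6805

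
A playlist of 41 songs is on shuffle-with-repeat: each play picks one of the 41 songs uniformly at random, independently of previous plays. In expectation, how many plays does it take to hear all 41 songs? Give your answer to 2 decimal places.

176.42

After k distinct songs have appeared, the next play gives a new one with probability (41-k)/41, so the expected wait for the (k+1)-th is 41/(41-k).
E[T] = 41/41 + 41/40 + 41/39 + ... + 41/2 + 41/1 = 41·H_{41}.
H_{41} = 4.303, so E[T] = 176.420.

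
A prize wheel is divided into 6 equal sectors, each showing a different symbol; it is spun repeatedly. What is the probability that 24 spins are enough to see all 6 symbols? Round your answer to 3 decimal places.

0.925

By inclusion–exclusion over which symbols are missing,
P(all seen) = Σ_{j=0}^{6} (-1)^j C(6,j)((6-j)/6)^24
= 1.0000 - 0.0755 + 0.0009 - 0.0000 + 0.0000 - 0.0000 + 0.0000
= 0.9254.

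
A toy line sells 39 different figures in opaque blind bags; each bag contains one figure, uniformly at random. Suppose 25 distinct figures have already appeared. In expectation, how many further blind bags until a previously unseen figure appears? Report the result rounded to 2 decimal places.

2.79

The number of blind bags until the next new figure is geometric with success probability 14/39, so its mean is 39/14.
E = 39/14 = 2.786.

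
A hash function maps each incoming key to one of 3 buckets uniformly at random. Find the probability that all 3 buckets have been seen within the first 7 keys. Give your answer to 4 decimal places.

0.8258

By inclusion–exclusion over which buckets are missing,
P(all seen) = Σ_{j=0}^{3} (-1)^j C(3,j)((3-j)/3)^7
= 1.00000 - 0.17558 + 0.00137 - 0.00000
= 0.82579.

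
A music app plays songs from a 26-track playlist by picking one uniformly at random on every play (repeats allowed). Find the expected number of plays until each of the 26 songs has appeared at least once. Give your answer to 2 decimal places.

100.21

Split into phases: going from k distinct to k+1 distinct takes on average 26/(26-k) plays.
E[T] = 26/26 + 26/25 + 26/24 + ... + 26/2 + 26/1 = 26·H_{26}.
H_{26} = 3.854, so E[T] = 100.215.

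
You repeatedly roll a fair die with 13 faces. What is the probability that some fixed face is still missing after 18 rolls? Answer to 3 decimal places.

Each roll misses the fixed face with probability (13-1)/13 = 12/13, independently.
P(still missing after 18) = (12/13)^18 = 0.2367.

0.237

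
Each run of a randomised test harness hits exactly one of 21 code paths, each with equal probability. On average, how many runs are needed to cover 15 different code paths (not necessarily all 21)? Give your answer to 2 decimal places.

With k distinct code paths already seen, the next new one arrives after an expected 21/(21-k) runs.
Sum over k = 0,...,14: E = 21/21 + 21/20 + 21/19 + ... + 21/8 + 21/7 = 25.103.

25.10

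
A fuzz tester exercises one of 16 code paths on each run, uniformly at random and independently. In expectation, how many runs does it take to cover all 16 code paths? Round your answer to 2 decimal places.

After k distinct code paths have appeared, the next run gives a new one with probability (16-k)/16, so the expected wait for the (k+1)-th is 16/(16-k).
E[T] = 16/16 + 16/15 + 16/14 + ... + 16/2 + 16/1 = 16·H_{16}.
H_{16} = 3.381, so E[T] = 54.092.

54.09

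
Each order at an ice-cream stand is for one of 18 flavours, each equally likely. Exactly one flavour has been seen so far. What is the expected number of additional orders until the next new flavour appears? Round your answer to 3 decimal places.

Each order yields a new flavour with probability (18-1)/18 = 17/18, so the wait is geometric with mean 18/17.
E = 18/17 = 1.0588.

1.059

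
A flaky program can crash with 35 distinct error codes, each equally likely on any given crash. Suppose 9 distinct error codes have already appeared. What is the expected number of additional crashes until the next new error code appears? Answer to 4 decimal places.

The number of crashes until the next new error code is geometric with success probability 26/35, so its mean is 35/26.
E = 35/26 = 1.34615.

1.3462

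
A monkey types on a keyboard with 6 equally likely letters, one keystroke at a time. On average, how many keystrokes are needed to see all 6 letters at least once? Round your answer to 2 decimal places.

The wait to go from k to k+1 distinct letters is geometric with mean 6/(6-k).
E[T] = 6/6 + 6/5 + 6/4 + 6/3 + 6/2 + 6/1 = 6·H_{6}.
H_{6} = 2.450, so E[T] = 14.700.

14.70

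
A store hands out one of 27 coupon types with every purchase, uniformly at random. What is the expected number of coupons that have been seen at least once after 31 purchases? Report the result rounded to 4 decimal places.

For each coupon, P(seen in 31 purchases) = 1 - (26/27)^31 = 0.68962.
By linearity of expectation, E[distinct seen] = 27·(1 - (26/27)^31) = 18.61967.

18.6197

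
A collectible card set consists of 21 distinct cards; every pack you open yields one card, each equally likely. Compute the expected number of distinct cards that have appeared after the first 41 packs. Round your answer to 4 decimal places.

For each card, P(seen in 41 packs) = 1 - (20/21)^41 = 0.86472.
By linearity of expectation, E[distinct seen] = 21·(1 - (20/21)^41) = 18.15909.

18.1591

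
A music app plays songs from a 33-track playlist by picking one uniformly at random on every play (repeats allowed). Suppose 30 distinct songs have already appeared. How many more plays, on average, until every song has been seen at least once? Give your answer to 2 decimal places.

The wait to go from k to k+1 distinct songs is geometric with mean 33/(33-k).
Sum over k = 30,...,32: E = 33/3 + 33/2 + 33/1 = 60.500.

60.50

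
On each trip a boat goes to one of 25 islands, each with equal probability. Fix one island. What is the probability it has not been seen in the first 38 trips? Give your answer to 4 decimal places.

On each trip the fixed island fails to appear with probability 24/25.
P(still missing after 38) = (24/25)^38 = 0.21199.

0.2120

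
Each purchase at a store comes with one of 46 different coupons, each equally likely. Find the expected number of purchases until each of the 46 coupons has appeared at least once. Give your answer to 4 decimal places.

203.1676

Split into phases: going from k distinct to k+1 distinct takes on average 46/(46-k) purchases.
E[T] = 46/46 + 46/45 + 46/44 + ... + 46/2 + 46/1 = 46·H_{46}.
H_{46} = 4.41669, so E[T] = 203.16761.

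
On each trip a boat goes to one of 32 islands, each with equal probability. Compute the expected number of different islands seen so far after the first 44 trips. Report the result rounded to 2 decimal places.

For each island, P(seen in 44 trips) = 1 - (31/32)^44 = 0.753.
By linearity of expectation, E[distinct seen] = 32·(1 - (31/32)^44) = 24.085.

24.08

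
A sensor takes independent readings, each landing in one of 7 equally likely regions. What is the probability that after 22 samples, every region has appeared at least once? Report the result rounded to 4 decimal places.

Let A_i be the event that region i is missing after 22 samples. By inclusion–exclusion on the A_i,
P(all seen) = Σ_{j=0}^{7} (-1)^j C(7,j)((7-j)/7)^22
= 1.00000 - 0.23565 + 0.01281 - 0.00016 + 0.00000 - 0.00000 + 0.00000 - 0.00000
= 0.77700.

0.7770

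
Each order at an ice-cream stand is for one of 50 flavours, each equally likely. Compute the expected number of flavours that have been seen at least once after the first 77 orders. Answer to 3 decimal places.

For each flavour, P(seen in 77 orders) = 1 - (49/50)^77 = 0.7889.
By linearity of expectation, E[distinct seen] = 50·(1 - (49/50)^77) = 39.4470.

39.447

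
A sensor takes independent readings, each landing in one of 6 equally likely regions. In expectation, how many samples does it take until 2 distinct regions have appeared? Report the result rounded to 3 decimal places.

Going from k to k+1 distinct takes a geometric number of samples with mean 6/(6-k).
Sum over k = 0,...,1: E = 6/6 + 6/5 = 2.2000.

2.200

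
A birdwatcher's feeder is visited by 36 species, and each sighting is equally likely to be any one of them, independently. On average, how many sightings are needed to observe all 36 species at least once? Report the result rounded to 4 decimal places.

Split into phases: going from k distinct to k+1 distinct takes on average 36/(36-k) sightings.
E[T] = 36/36 + 36/35 + 36/34 + ... + 36/2 + 36/1 = 36·H_{36}.
H_{36} = 4.17456, so E[T] = 150.28413.

150.2841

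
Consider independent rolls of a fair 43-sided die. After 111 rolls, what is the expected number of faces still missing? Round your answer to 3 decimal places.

3.156

For each face, P(unseen after 111) = (42/43)^111 = 0.0734.
By linearity of expectation, E[unseen] = 43·(42/43)^111 = 3.1560.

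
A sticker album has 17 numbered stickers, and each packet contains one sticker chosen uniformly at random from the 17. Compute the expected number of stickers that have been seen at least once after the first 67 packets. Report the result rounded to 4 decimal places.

16.7073

For each sticker, P(seen in 67 packets) = 1 - (16/17)^67 = 0.98278.
By linearity of expectation, E[distinct seen] = 17·(1 - (16/17)^67) = 16.70731.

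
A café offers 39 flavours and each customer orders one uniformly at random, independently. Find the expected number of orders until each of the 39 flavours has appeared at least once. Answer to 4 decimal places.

165.8882

The wait to go from k to k+1 distinct flavours is geometric with mean 39/(39-k).
E[T] = 39/39 + 39/38 + 39/37 + ... + 39/2 + 39/1 = 39·H_{39}.
H_{39} = 4.25354, so E[T] = 165.88818.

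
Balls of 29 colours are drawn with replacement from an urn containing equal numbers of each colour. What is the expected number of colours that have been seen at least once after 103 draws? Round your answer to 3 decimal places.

28.219

For each colour, P(seen in 103 draws) = 1 - (28/29)^103 = 0.9731.
By linearity of expectation, E[distinct seen] = 29·(1 - (28/29)^103) = 28.2189.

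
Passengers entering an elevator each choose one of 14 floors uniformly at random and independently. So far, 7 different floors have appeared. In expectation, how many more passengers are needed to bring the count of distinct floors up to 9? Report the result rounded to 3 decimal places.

4.333

From k distinct to k+1 distinct takes on average 14/(14-k) passengers.
Sum over k = 7,...,8: E = 14/7 + 14/6 = 4.3333.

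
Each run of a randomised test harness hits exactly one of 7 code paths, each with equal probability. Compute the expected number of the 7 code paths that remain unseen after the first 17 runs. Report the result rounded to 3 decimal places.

0.509

For each code path, P(unseen after 17) = (6/7)^17 = 0.0728.
By linearity of expectation, E[unseen] = 7·(6/7)^17 = 0.5093.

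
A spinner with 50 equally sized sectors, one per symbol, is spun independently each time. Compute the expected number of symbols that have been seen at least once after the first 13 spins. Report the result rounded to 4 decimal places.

For each symbol, P(seen in 13 spins) = 1 - (49/50)^13 = 0.23098.
By linearity of expectation, E[distinct seen] = 50·(1 - (49/50)^13) = 11.54888.

11.5489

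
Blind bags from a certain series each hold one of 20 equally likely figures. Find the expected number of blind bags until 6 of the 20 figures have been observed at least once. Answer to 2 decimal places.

Going from k to k+1 distinct takes a geometric number of blind bags with mean 20/(20-k).
Sum over k = 0,...,5: E = 20/20 + 20/19 + 20/18 + 20/17 + 20/16 + 20/15 = 6.924.

6.92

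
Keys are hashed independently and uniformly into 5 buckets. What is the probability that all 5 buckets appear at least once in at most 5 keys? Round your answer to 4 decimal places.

0.0384

Let A_i be the event that bucket i is missing after 5 keys. By inclusion–exclusion on the A_i,
P(all seen) = Σ_{j=0}^{5} (-1)^j C(5,j)((5-j)/5)^5
= 1.00000 - 1.63840 + 0.77760 - 0.10240 + 0.00160 - 0.00000
= 0.03840.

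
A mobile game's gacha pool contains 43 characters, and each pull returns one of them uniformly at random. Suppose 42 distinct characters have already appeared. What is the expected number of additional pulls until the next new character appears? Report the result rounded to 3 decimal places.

43.000

Each pull yields a new character with probability (43-42)/43 = 1/43, so the wait is geometric with mean 43/1.
E = 43/1 = 43.0000.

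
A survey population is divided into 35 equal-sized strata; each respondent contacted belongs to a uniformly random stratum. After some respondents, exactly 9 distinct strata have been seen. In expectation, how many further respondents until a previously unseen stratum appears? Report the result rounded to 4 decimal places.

1.3462

Each respondent yields a new stratum with probability (35-9)/35 = 26/35, so the wait is geometric with mean 35/26.
E = 35/26 = 1.34615.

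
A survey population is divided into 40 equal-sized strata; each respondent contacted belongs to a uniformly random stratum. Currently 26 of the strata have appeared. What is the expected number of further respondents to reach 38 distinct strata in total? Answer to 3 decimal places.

With k distinct strata already seen, the next new one takes an expected 40/(40-k) respondents.
Sum over k = 26,...,37: E = 40/14 + 40/13 + 40/12 + ... + 40/4 + 40/3 = 70.0625.

70.062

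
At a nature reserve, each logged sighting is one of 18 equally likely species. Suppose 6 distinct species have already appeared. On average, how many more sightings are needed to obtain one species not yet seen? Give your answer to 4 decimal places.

The number of sightings until the next new species is geometric with success probability 12/18, so its mean is 18/12.
E = 18/12 = 1.50000.

1.5000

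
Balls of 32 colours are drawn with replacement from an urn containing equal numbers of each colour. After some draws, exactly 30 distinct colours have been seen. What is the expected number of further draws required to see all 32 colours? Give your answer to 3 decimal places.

From k distinct to k+1 distinct takes on average 32/(32-k) draws.
Sum over k = 30,...,31: E = 32/2 + 32/1 = 48.0000.

48.000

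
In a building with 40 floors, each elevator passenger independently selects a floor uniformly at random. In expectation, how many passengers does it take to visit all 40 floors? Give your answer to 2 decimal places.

171.14

The wait to go from k to k+1 distinct floors is geometric with mean 40/(40-k).
E[T] = 40/40 + 40/39 + 40/38 + ... + 40/2 + 40/1 = 40·H_{40}.
H_{40} = 4.279, so E[T] = 171.142.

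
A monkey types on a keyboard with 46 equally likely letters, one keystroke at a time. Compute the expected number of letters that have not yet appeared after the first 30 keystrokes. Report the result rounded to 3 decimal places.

For each letter, P(unseen after 30) = (45/46)^30 = 0.5172.
By linearity of expectation, E[unseen] = 46·(45/46)^30 = 23.7902.

23.790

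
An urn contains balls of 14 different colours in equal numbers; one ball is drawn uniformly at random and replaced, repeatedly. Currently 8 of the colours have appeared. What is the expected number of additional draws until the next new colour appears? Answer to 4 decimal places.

2.3333

Each draw yields a new colour with probability (14-8)/14 = 6/14, so the wait is geometric with mean 14/6.
E = 14/6 = 2.33333.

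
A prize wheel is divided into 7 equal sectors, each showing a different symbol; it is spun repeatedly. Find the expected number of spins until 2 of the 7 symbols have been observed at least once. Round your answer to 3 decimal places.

Going from k to k+1 distinct takes a geometric number of spins with mean 7/(7-k).
Sum over k = 0,...,1: E = 7/7 + 7/6 = 2.1667.

2.167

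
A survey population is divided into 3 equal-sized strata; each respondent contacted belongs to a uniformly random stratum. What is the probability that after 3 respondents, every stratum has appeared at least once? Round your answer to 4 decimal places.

By inclusion–exclusion over which strata are missing,
P(all seen) = Σ_{j=0}^{3} (-1)^j C(3,j)((3-j)/3)^3
= 1.00000 - 0.88889 + 0.11111 - 0.00000
= 0.22222.

0.2222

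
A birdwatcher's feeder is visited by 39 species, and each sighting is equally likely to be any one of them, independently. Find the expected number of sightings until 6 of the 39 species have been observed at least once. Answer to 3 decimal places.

6.425

Going from k to k+1 distinct takes a geometric number of sightings with mean 39/(39-k).
Sum over k = 0,...,5: E = 39/39 + 39/38 + 39/37 + 39/36 + 39/35 + 39/34 = 6.4250.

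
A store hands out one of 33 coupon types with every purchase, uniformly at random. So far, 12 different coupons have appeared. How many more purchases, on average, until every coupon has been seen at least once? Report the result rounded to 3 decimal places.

From k distinct to k+1 distinct takes on average 33/(33-k) purchases.
Sum over k = 12,...,32: E = 33/21 + 33/20 + 33/19 + ... + 33/2 + 33/1 = 120.2968.

120.297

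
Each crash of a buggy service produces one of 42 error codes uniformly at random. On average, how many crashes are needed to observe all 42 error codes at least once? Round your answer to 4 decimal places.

After k distinct error codes have appeared, the next crash gives a new one with probability (42-k)/42, so the expected wait for the (k+1)-th is 42/(42-k).
E[T] = 42/42 + 42/41 + 42/40 + ... + 42/2 + 42/1 = 42·H_{42}.
H_{42} = 4.32674, so E[T] = 181.72320.

181.7232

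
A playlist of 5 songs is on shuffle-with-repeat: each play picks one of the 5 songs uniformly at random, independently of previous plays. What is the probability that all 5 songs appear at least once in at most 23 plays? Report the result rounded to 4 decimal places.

Let A_i be the event that song i is missing after 23 plays. By inclusion–exclusion on the A_i,
P(all seen) = Σ_{j=0}^{5} (-1)^j C(5,j)((5-j)/5)^23
= 1.00000 - 0.02951 + 0.00008 - 0.00000 + 0.00000 - 0.00000
= 0.97056.

0.9706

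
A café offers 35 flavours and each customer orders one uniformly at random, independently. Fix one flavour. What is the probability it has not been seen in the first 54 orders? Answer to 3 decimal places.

0.209

On each order the fixed flavour fails to appear with probability 34/35.
P(still missing after 54) = (34/35)^54 = 0.2090.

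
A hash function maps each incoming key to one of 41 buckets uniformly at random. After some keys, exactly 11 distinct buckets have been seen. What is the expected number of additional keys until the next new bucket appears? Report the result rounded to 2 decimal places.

1.37

The number of keys until the next new bucket is geometric with success probability 30/41, so its mean is 41/30.
E = 41/30 = 1.367.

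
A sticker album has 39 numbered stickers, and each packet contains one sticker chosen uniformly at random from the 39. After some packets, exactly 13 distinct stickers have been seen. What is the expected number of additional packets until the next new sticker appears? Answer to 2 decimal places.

Each packet yields a new sticker with probability (39-13)/39 = 26/39, so the wait is geometric with mean 39/26.
E = 39/26 = 1.500.

1.50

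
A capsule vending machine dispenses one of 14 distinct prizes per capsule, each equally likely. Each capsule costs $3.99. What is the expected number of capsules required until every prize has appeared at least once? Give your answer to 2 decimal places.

After k distinct prizes have appeared, the next capsule gives a new one with probability (14-k)/14, so the expected wait for the (k+1)-th is 14/(14-k).
E[T] = 14/14 + 14/13 + 14/12 + ... + 14/2 + 14/1 = 14·H_{14}.
H_{14} = 3.252, so E[T] = 45.522.

45.52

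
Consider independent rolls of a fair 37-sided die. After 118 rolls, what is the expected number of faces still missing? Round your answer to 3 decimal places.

1.459

For each face, P(unseen after 118) = (36/37)^118 = 0.0394.
By linearity of expectation, E[unseen] = 37·(36/37)^118 = 1.4591.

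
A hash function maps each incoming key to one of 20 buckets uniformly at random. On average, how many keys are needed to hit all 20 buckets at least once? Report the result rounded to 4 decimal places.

The wait to go from k to k+1 distinct buckets is geometric with mean 20/(20-k).
E[T] = 20/20 + 20/19 + 20/18 + ... + 20/2 + 20/1 = 20·H_{20}.
H_{20} = 3.59774, so E[T] = 71.95479.

71.9548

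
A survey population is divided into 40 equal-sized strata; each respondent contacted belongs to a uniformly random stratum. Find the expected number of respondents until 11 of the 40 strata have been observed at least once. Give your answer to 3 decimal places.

12.676

Going from k to k+1 distinct takes a geometric number of respondents with mean 40/(40-k).
Sum over k = 0,...,10: E = 40/40 + 40/39 + 40/38 + ... + 40/31 + 40/30 = 12.6756.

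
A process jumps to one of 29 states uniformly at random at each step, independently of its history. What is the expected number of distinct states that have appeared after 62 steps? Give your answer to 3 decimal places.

25.708

For each state, P(seen in 62 steps) = 1 - (28/29)^62 = 0.8865.
By linearity of expectation, E[distinct seen] = 29·(1 - (28/29)^62) = 25.7075.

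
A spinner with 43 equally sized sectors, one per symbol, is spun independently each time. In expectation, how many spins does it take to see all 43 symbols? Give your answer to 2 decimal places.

187.05

The wait to go from k to k+1 distinct symbols is geometric with mean 43/(43-k).
E[T] = 43/43 + 43/42 + 43/41 + ... + 43/2 + 43/1 = 43·H_{43}.
H_{43} = 4.350, so E[T] = 187.050.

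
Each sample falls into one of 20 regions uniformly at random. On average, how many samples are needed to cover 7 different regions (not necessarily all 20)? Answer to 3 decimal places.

8.352

Going from k to k+1 distinct takes a geometric number of samples with mean 20/(20-k).
Sum over k = 0,...,6: E = 20/20 + 20/19 + 20/18 + ... + 20/15 + 20/14 = 8.3521.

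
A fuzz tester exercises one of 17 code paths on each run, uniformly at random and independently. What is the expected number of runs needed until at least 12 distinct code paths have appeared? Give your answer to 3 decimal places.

19.656

With k distinct code paths already seen, the next new one arrives after an expected 17/(17-k) runs.
Sum over k = 0,...,11: E = 17/17 + 17/16 + 17/15 + ... + 17/7 + 17/6 = 19.6557.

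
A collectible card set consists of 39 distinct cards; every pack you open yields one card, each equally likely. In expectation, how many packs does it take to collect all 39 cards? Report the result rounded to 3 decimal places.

The wait to go from k to k+1 distinct cards is geometric with mean 39/(39-k).
E[T] = 39/39 + 39/38 + 39/37 + ... + 39/2 + 39/1 = 39·H_{39}.
H_{39} = 4.2535, so E[T] = 165.8882.

165.888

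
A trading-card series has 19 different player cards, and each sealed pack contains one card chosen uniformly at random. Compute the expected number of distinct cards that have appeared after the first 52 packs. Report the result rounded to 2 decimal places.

17.86

For each card, P(seen in 52 packs) = 1 - (18/19)^52 = 0.940.
By linearity of expectation, E[distinct seen] = 19·(1 - (18/19)^52) = 17.858.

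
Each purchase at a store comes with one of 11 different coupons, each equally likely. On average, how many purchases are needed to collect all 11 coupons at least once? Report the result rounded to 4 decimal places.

The wait to go from k to k+1 distinct coupons is geometric with mean 11/(11-k).
E[T] = 11/11 + 11/10 + 11/9 + ... + 11/2 + 11/1 = 11·H_{11}.
H_{11} = 3.01988, so E[T] = 33.21865.

33.2187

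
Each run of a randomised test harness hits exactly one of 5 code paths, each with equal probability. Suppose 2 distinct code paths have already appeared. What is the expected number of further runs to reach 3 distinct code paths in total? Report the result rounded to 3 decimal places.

1.667

From k distinct to k+1 distinct takes on average 5/(5-k) runs.
Only the k = 2 term is needed: E = 5/3 = 1.6667.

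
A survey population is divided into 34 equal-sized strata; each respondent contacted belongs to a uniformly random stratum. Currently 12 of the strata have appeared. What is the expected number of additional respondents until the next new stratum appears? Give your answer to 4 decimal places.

Each respondent yields a new stratum with probability (34-12)/34 = 22/34, so the wait is geometric with mean 34/22.
E = 34/22 = 1.54545.

1.5455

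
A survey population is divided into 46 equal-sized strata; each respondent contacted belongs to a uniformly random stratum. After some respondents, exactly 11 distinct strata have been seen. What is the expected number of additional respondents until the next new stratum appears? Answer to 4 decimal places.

The number of respondents until the next new stratum is geometric with success probability 35/46, so its mean is 46/35.
E = 46/35 = 1.31429.

1.3143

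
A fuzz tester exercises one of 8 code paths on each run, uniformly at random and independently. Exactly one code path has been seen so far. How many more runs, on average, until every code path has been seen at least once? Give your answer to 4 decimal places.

20.7429

From k distinct to k+1 distinct takes on average 8/(8-k) runs.
Sum over k = 1,...,7: E = 8/7 + 8/6 + 8/5 + ... + 8/2 + 8/1 = 20.74286.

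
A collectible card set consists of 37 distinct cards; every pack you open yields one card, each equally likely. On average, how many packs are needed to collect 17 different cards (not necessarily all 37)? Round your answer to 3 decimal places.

22.342

Going from k to k+1 distinct takes a geometric number of packs with mean 37/(37-k).
Sum over k = 0,...,16: E = 37/37 + 37/36 + 37/35 + ... + 37/22 + 37/21 = 22.3423.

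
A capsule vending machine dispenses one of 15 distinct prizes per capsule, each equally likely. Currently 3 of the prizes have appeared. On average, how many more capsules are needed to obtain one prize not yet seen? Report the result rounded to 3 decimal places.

The number of capsules until the next new prize is geometric with success probability 12/15, so its mean is 15/12.
E = 15/12 = 1.2500.

1.250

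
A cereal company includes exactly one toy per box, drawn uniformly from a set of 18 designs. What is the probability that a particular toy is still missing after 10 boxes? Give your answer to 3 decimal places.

On each box the fixed toy fails to appear with probability 17/18.
P(still missing after 10) = (17/18)^10 = 0.5646.

0.565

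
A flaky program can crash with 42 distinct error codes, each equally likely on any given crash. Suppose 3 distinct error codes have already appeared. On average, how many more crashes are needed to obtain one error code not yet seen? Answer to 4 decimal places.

1.0769

The number of crashes until the next new error code is geometric with success probability 39/42, so its mean is 42/39.
E = 42/39 = 1.07692.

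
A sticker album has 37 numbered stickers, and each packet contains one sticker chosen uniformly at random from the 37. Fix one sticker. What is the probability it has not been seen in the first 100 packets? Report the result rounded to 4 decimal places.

0.0646

On each packet the fixed sticker fails to appear with probability 36/37.
P(still missing after 100) = (36/37)^100 = 0.06458.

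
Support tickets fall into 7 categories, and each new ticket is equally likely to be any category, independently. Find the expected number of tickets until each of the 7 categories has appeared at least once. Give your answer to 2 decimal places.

18.15

The wait to go from k to k+1 distinct categories is geometric with mean 7/(7-k).
E[T] = 7/7 + 7/6 + 7/5 + ... + 7/2 + 7/1 = 7·H_{7}.
H_{7} = 2.593, so E[T] = 18.150.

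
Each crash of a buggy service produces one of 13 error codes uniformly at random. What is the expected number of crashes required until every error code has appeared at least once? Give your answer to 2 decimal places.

41.34

Split into phases: going from k distinct to k+1 distinct takes on average 13/(13-k) crashes.
E[T] = 13/13 + 13/12 + 13/11 + ... + 13/2 + 13/1 = 13·H_{13}.
H_{13} = 3.180, so E[T] = 41.342.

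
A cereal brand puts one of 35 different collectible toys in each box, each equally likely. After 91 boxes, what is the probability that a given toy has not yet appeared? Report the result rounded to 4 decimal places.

0.0715

Each box misses the fixed toy with probability (35-1)/35 = 34/35, independently.
P(still missing after 91) = (34/35)^91 = 0.07151.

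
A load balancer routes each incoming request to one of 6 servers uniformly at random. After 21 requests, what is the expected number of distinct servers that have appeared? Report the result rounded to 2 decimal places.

5.87

For each server, P(seen in 21 requests) = 1 - (5/6)^21 = 0.978.
By linearity of expectation, E[distinct seen] = 6·(1 - (5/6)^21) = 5.870.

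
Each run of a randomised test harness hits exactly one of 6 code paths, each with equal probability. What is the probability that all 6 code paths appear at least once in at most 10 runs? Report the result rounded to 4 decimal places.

0.2718

By inclusion–exclusion over which code paths are missing,
P(all seen) = Σ_{j=0}^{6} (-1)^j C(6,j)((6-j)/6)^10
= 1.00000 - 0.96903 + 0.26012 - 0.01953 + 0.00025 - 0.00000 + 0.00000
= 0.27181.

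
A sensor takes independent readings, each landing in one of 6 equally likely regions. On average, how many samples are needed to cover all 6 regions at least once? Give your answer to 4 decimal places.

14.7000

After k distinct regions have appeared, the next sample gives a new one with probability (6-k)/6, so the expected wait for the (k+1)-th is 6/(6-k).
E[T] = 6/6 + 6/5 + 6/4 + 6/3 + 6/2 + 6/1 = 6·H_{6}.
H_{6} = 2.45000, so E[T] = 14.70000.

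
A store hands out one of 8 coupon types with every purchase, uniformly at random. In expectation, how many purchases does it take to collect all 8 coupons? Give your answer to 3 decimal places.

Split into phases: going from k distinct to k+1 distinct takes on average 8/(8-k) purchases.
E[T] = 8/8 + 8/7 + 8/6 + ... + 8/2 + 8/1 = 8·H_{8}.
H_{8} = 2.7179, so E[T] = 21.7429.

21.743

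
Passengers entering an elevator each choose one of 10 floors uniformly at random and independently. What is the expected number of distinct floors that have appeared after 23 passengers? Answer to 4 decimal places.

9.1137

For each floor, P(seen in 23 passengers) = 1 - (9/10)^23 = 0.91137.
By linearity of expectation, E[distinct seen] = 10·(1 - (9/10)^23) = 9.11371.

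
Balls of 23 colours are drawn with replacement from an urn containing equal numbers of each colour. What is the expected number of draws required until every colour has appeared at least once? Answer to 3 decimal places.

The wait to go from k to k+1 distinct colours is geometric with mean 23/(23-k).
E[T] = 23/23 + 23/22 + 23/21 + ... + 23/2 + 23/1 = 23·H_{23}.
H_{23} = 3.7343, so E[T] = 85.8887.

85.889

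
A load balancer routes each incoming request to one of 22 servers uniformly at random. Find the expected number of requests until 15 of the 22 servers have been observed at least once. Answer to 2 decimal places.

Going from k to k+1 distinct takes a geometric number of requests with mean 22/(22-k).
Sum over k = 0,...,14: E = 22/22 + 22/21 + 22/20 + ... + 22/9 + 22/8 = 24.155.

24.16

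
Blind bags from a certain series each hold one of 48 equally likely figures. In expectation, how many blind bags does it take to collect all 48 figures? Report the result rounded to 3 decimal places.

After k distinct figures have appeared, the next blind bag gives a new one with probability (48-k)/48, so the expected wait for the (k+1)-th is 48/(48-k).
E[T] = 48/48 + 48/47 + 48/46 + ... + 48/2 + 48/1 = 48·H_{48}.
H_{48} = 4.4588, so E[T] = 214.0223.

214.022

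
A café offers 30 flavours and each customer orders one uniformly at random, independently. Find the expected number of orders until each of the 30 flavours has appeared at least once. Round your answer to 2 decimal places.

119.85

Split into phases: going from k distinct to k+1 distinct takes on average 30/(30-k) orders.
E[T] = 30/30 + 30/29 + 30/28 + ... + 30/2 + 30/1 = 30·H_{30}.
H_{30} = 3.995, so E[T] = 119.850.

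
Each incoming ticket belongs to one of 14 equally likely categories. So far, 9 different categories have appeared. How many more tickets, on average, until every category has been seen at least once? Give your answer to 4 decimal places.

31.9667

From k distinct to k+1 distinct takes on average 14/(14-k) tickets.
Sum over k = 9,...,13: E = 14/5 + 14/4 + 14/3 + 14/2 + 14/1 = 31.96667.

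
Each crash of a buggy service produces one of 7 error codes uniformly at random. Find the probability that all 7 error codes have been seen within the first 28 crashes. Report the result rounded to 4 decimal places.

Let A_i be the event that error code i is missing after 28 crashes. By inclusion–exclusion on the A_i,
P(all seen) = Σ_{j=0}^{7} (-1)^j C(7,j)((7-j)/7)^28
= 1.00000 - 0.09345 + 0.00170 - 0.00001 + 0.00000 - 0.00000 + 0.00000 - 0.00000
= 0.90824.

0.9082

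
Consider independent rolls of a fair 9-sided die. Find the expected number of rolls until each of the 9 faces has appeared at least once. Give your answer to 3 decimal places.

25.461

Split into phases: going from k distinct to k+1 distinct takes on average 9/(9-k) rolls.
E[T] = 9/9 + 9/8 + 9/7 + ... + 9/2 + 9/1 = 9·H_{9}.
H_{9} = 2.8290, so E[T] = 25.4607.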